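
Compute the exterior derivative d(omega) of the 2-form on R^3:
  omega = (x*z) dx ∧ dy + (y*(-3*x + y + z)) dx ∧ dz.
d(omega) = (4*x - 2*y - z) dx ∧ dy ∧ dz

For a 2-form omega = sum_{i<j} g_{ij} dx_i ∧ dx_j, the exterior derivative is
  d(omega) = sum_{i<j} d(g_{ij}) ∧ dx_i ∧ dx_j = sum_{i<j, k} (∂g_{ij}/∂x_k) dx_k ∧ dx_i ∧ dx_j.
Expand each term, using dx_k ∧ dx_i ∧ dx_j = sgn(permutation) dx_{(a)} ∧ dx_{(b)} ∧ dx_{(c)} with (a < b < c) sorted:
  d(x*z) includes (∂/∂z)(x*z) dz = (x) dz, which multiplied by dx ∧ dy gives (x) dx ∧ dy ∧ dz
  d(y*(-3*x + y + z)) includes (∂/∂y)(y*(-3*x + y + z)) dy = (-3*x + 2*y + z) dy, which multiplied by dx ∧ dz gives (3*x - 2*y - z) dx ∧ dy ∧ dz
Collecting like 3-forms: d(omega) = (4*x - 2*y - z) dx ∧ dy ∧ dz.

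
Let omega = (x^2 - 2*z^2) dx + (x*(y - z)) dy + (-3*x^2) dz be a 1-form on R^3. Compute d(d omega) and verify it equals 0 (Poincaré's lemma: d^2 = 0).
d(d omega) = 0

Step 1: d omega = sum_{i<j} (∂f_j/∂x_i - ∂f_i/∂x_j) dx_i ∧ dx_j:
  coeff of dx ∧ dy: y - z
  coeff of dx ∧ dz: -6*x + 4*z
  coeff of dy ∧ dz: x
Step 2: Apply d again to each 2-form coefficient. The only possible 3-form in R^3 is dx ∧ dy ∧ dz, with coefficient
  ∂(coeff of dy∧dz)/∂x - ∂(coeff of dx∧dz)/∂y + ∂(coeff of dx∧dy)/∂z
  = ∂/∂x (x) - ∂/∂y (-6*x + 4*z) + ∂/∂z (y - z).
Each of these terms simplifies to sums of mixed partials that cancel in pairs. The result is 0 (by equality of mixed partials for smooth functions — Schwarz / Clairaut).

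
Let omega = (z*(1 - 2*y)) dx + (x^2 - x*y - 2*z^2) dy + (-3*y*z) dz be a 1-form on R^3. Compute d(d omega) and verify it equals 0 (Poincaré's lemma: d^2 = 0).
d(d omega) = 0

Step 1: d omega = sum_{i<j} (∂f_j/∂x_i - ∂f_i/∂x_j) dx_i ∧ dx_j:
  coeff of dx ∧ dy: 2*x - y + 2*z
  coeff of dx ∧ dz: 2*y - 1
  coeff of dy ∧ dz: z
Step 2: Apply d again to each 2-form coefficient. The only possible 3-form in R^3 is dx ∧ dy ∧ dz, with coefficient
  ∂(coeff of dy∧dz)/∂x - ∂(coeff of dx∧dz)/∂y + ∂(coeff of dx∧dy)/∂z
  = ∂/∂x (z) - ∂/∂y (2*y - 1) + ∂/∂z (2*x - y + 2*z).
Each of these terms simplifies to sums of mixed partials that cancel in pairs. The result is 0 (by equality of mixed partials for smooth functions — Schwarz / Clairaut).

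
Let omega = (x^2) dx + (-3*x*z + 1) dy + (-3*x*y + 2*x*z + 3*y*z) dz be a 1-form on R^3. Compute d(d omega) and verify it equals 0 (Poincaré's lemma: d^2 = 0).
d(d omega) = 0

Step 1: d omega = sum_{i<j} (∂f_j/∂x_i - ∂f_i/∂x_j) dx_i ∧ dx_j:
  coeff of dx ∧ dy: -3*z
  coeff of dx ∧ dz: -3*y + 2*z
  coeff of dy ∧ dz: 3*z
Step 2: Apply d again to each 2-form coefficient. The only possible 3-form in R^3 is dx ∧ dy ∧ dz, with coefficient
  ∂(coeff of dy∧dz)/∂x - ∂(coeff of dx∧dz)/∂y + ∂(coeff of dx∧dy)/∂z
  = ∂/∂x (3*z) - ∂/∂y (-3*y + 2*z) + ∂/∂z (-3*z).
Each of these terms simplifies to sums of mixed partials that cancel in pairs. The result is 0 (by equality of mixed partials for smooth functions — Schwarz / Clairaut).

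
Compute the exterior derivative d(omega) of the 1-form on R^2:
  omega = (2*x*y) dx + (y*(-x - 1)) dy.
d(omega) = (-2*x - y) dx ∧ dy

For a 1-form omega = sum_i f_i dx_i, the exterior derivative is
  d(omega) = sum_{i < j} (∂f_j/∂x_i - ∂f_i/∂x_j) dx_i ∧ dx_j.
  coefficient of dx ∧ dy: ∂f_2/∂x - ∂f_1/∂y = ∂(y*(-x - 1))/∂x - ∂(2*x*y)/∂y = -2*x - y
Assembling: d(omega) = (-2*x - y) dx ∧ dy.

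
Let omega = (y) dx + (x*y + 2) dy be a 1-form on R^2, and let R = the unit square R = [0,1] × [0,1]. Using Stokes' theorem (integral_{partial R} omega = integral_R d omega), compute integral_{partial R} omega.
integral_(partial R) omega = -1/2

Stokes: integral_partial_R omega = integral_R d omega with d omega = (∂Q/∂x - ∂P/∂y) dx ∧ dy.
  ∂Q/∂x = y
  ∂P/∂y = 1
  integrand = ∂Q/∂x - ∂P/∂y = y - 1.
Integrating over R: integral_0^1 integral_0^1 (y - 1) dx dy = -1/2.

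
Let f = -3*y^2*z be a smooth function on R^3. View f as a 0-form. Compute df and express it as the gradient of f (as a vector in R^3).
df = (0) dx + (-6*y*z) dy + (-3*y^2) dz; grad f = (0, -6*y*z, -3*y^2)

For a 0-form f, d f = (∂f/∂x) dx + (∂f/∂y) dy + (∂f/∂z) dz. The components of the vector representation are exactly the entries of grad f in Cartesian coordinates:
  ∂f/∂x = 0
  ∂f/∂y = -6*y*z
  ∂f/∂z = -3*y^2.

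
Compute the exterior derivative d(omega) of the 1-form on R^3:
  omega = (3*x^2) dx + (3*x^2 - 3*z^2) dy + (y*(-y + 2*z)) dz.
d(omega) = (6*x) dx ∧ dy + (-2*y + 8*z) dy ∧ dz

For a 1-form omega = sum_i f_i dx_i, the exterior derivative is
  d(omega) = sum_{i < j} (∂f_j/∂x_i - ∂f_i/∂x_j) dx_i ∧ dx_j.
  coefficient of dx ∧ dy: ∂f_2/∂x - ∂f_1/∂y = ∂(3*x^2 - 3*z^2)/∂x - ∂(3*x^2)/∂y = 6*x
  coefficient of dy ∧ dz: ∂f_3/∂y - ∂f_2/∂z = ∂(y*(-y + 2*z))/∂y - ∂(3*x^2 - 3*z^2)/∂z = -2*y + 8*z
Assembling: d(omega) = (6*x) dx ∧ dy + (-2*y + 8*z) dy ∧ dz.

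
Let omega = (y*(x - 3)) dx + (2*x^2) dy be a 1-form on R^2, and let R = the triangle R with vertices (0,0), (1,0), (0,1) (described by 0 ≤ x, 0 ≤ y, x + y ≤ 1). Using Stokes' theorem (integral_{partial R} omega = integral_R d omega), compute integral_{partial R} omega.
integral_(partial R) omega = 2

Stokes: integral_partial_R omega = integral_R d omega with d omega = (∂Q/∂x - ∂P/∂y) dx ∧ dy.
  ∂Q/∂x = 4*x
  ∂P/∂y = x - 3
  integrand = ∂Q/∂x - ∂P/∂y = 3*x + 3.
Integrating over R: integral_0^1 integral_0^{1-x} (3*x + 3) dy dx = 2.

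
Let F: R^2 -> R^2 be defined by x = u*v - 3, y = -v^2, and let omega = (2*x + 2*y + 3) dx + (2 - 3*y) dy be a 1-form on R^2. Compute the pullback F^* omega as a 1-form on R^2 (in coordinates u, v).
F^* omega = (v*(2*u*v - 2*v^2 - 3)) du + (2*u^2*v - 2*u*v^2 - 3*u - 6*v^3 - 4*v) dv

Using F^*(f dg) = (f ∘ F) d(g ∘ F), substitute each coordinate x_i by F_i(u, v) in f_i, and replace dx_i by d F_i = (∂F_i/∂u) du + (∂F_i/∂v) dv.
  For the x component: f_1(F) = 2*u*v - 2*v^2 - 3; d F_1 = (v) du + (u) dv
  For the y component: f_2(F) = 3*v^2 + 2; d F_2 = (0) du + (-2*v) dv
Combining and collecting du, dv coefficients:
  coeff of du: v*(2*u*v - 2*v^2 - 3)
  coeff of dv: 2*u^2*v - 2*u*v^2 - 3*u - 6*v^3 - 4*v
F^* omega = (v*(2*u*v - 2*v^2 - 3)) du + (2*u^2*v - 2*u*v^2 - 3*u - 6*v^3 - 4*v) dv.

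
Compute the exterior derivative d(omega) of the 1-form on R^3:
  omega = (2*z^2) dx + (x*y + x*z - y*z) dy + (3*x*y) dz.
d(omega) = (y + z) dx ∧ dy + (3*y - 4*z) dx ∧ dz + (2*x + y) dy ∧ dz

For a 1-form omega = sum_i f_i dx_i, the exterior derivative is
  d(omega) = sum_{i < j} (∂f_j/∂x_i - ∂f_i/∂x_j) dx_i ∧ dx_j.
  coefficient of dx ∧ dy: ∂f_2/∂x - ∂f_1/∂y = ∂(x*y + x*z - y*z)/∂x - ∂(2*z^2)/∂y = y + z
  coefficient of dx ∧ dz: ∂f_3/∂x - ∂f_1/∂z = ∂(3*x*y)/∂x - ∂(2*z^2)/∂z = 3*y - 4*z
  coefficient of dy ∧ dz: ∂f_3/∂y - ∂f_2/∂z = ∂(3*x*y)/∂y - ∂(x*y + x*z - y*z)/∂z = 2*x + y
Assembling: d(omega) = (y + z) dx ∧ dy + (3*y - 4*z) dx ∧ dz + (2*x + y) dy ∧ dz.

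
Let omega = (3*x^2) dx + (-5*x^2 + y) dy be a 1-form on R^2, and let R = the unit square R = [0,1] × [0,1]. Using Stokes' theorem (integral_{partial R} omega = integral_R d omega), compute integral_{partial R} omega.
integral_(partial R) omega = -5

Stokes: integral_partial_R omega = integral_R d omega with d omega = (∂Q/∂x - ∂P/∂y) dx ∧ dy.
  ∂Q/∂x = -10*x
  ∂P/∂y = 0
  integrand = ∂Q/∂x - ∂P/∂y = -10*x.
Integrating over R: integral_0^1 integral_0^1 (-10*x) dx dy = -5.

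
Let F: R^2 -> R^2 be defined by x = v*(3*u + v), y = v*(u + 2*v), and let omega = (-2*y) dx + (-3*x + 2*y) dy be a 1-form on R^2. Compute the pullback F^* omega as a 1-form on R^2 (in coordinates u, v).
F^* omega = (v^2*(-13*u - 11*v)) du + (v*(-13*u^2 - 43*u*v - 4*v^2)) dv

Using F^*(f dg) = (f ∘ F) d(g ∘ F), substitute each coordinate x_i by F_i(u, v) in f_i, and replace dx_i by d F_i = (∂F_i/∂u) du + (∂F_i/∂v) dv.
  For the x component: f_1(F) = 2*v*(-u - 2*v); d F_1 = (3*v) du + (3*u + 2*v) dv
  For the y component: f_2(F) = v*(-7*u + v); d F_2 = (v) du + (u + 4*v) dv
Combining and collecting du, dv coefficients:
  coeff of du: v^2*(-13*u - 11*v)
  coeff of dv: v*(-13*u^2 - 43*u*v - 4*v^2)
F^* omega = (v^2*(-13*u - 11*v)) du + (v*(-13*u^2 - 43*u*v - 4*v^2)) dv.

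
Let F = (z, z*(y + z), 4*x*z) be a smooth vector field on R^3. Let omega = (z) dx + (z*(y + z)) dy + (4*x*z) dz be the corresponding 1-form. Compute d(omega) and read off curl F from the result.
d(omega) = (-y - 2*z) dy ∧ dz + (1 - 4*z) dz ∧ dx + (0) dx ∧ dy; curl F = (-y - 2*z, 1 - 4*z, 0)

d omega = sum_{i<j} (∂f_j/∂x_i - ∂f_i/∂x_j) dx_i ∧ dx_j. Under the identification (dy ∧ dz, dz ∧ dx, dx ∧ dy) ↔ (e_x, e_y, e_z), the coefficients are exactly the components of curl F. Compute:
  ∂R/∂y - ∂Q/∂z = (0) - (y + 2*z) = -y - 2*z
  ∂P/∂z - ∂R/∂x = (1) - (4*z) = 1 - 4*z
  ∂Q/∂x - ∂P/∂y = (0) - (0) = 0.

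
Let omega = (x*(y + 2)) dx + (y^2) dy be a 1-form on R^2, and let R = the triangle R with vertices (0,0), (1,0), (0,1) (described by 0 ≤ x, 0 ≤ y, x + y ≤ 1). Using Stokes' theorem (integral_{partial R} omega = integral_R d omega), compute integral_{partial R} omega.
integral_(partial R) omega = -1/6

Stokes: integral_partial_R omega = integral_R d omega with d omega = (∂Q/∂x - ∂P/∂y) dx ∧ dy.
  ∂Q/∂x = 0
  ∂P/∂y = x
  integrand = ∂Q/∂x - ∂P/∂y = -x.
Integrating over R: integral_0^1 integral_0^{1-x} (-x) dy dx = -1/6.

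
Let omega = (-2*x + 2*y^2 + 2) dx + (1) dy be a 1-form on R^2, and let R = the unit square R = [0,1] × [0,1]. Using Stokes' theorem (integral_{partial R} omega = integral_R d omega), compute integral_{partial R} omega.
integral_(partial R) omega = -2

Stokes: integral_partial_R omega = integral_R d omega with d omega = (∂Q/∂x - ∂P/∂y) dx ∧ dy.
  ∂Q/∂x = 0
  ∂P/∂y = 4*y
  integrand = ∂Q/∂x - ∂P/∂y = -4*y.
Integrating over R: integral_0^1 integral_0^1 (-4*y) dx dy = -2.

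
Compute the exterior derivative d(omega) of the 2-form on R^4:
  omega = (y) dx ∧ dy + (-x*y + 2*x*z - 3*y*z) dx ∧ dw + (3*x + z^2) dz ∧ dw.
d(omega) = (x + 3*z) dx ∧ dy ∧ dw + (-2*x + 3*y + 3) dx ∧ dz ∧ dw

For a 2-form omega = sum_{i<j} g_{ij} dx_i ∧ dx_j, the exterior derivative is
  d(omega) = sum_{i<j} d(g_{ij}) ∧ dx_i ∧ dx_j = sum_{i<j, k} (∂g_{ij}/∂x_k) dx_k ∧ dx_i ∧ dx_j.
Expand each term, using dx_k ∧ dx_i ∧ dx_j = sgn(permutation) dx_{(a)} ∧ dx_{(b)} ∧ dx_{(c)} with (a < b < c) sorted:
  d(-x*y + 2*x*z - 3*y*z) includes (∂/∂y)(-x*y + 2*x*z - 3*y*z) dy = (-x - 3*z) dy, which multiplied by dx ∧ dw gives (x + 3*z) dx ∧ dy ∧ dw
  d(-x*y + 2*x*z - 3*y*z) includes (∂/∂z)(-x*y + 2*x*z - 3*y*z) dz = (2*x - 3*y) dz, which multiplied by dx ∧ dw gives (-2*x + 3*y) dx ∧ dz ∧ dw
  d(3*x + z^2) includes (∂/∂x)(3*x + z^2) dx = (3) dx, which multiplied by dz ∧ dw gives (3) dx ∧ dz ∧ dw
Collecting like 3-forms: d(omega) = (x + 3*z) dx ∧ dy ∧ dw + (-2*x + 3*y + 3) dx ∧ dz ∧ dw.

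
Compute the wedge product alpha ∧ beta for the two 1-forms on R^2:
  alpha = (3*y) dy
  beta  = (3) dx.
alpha ∧ beta = (-9*y) dx ∧ dy

Distribute the wedge, using dx_i ∧ dx_j = -dx_j ∧ dx_i and dx_i ∧ dx_i = 0. For each pair (i, j) with i < j, the coefficient of dx_i ∧ dx_j in alpha ∧ beta is (alpha_i * beta_j - alpha_j * beta_i). Collecting: alpha ∧ beta = (-9*y) dx ∧ dy.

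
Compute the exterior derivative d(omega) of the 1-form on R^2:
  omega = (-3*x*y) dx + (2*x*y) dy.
d(omega) = (3*x + 2*y) dx ∧ dy

For a 1-form omega = sum_i f_i dx_i, the exterior derivative is
  d(omega) = sum_{i < j} (∂f_j/∂x_i - ∂f_i/∂x_j) dx_i ∧ dx_j.
  coefficient of dx ∧ dy: ∂f_2/∂x - ∂f_1/∂y = ∂(2*x*y)/∂x - ∂(-3*x*y)/∂y = 3*x + 2*y
Assembling: d(omega) = (3*x + 2*y) dx ∧ dy.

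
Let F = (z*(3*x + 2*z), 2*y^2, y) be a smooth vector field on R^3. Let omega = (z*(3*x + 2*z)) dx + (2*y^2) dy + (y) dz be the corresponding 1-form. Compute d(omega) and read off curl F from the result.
d(omega) = (1) dy ∧ dz + (3*x + 4*z) dz ∧ dx + (0) dx ∧ dy; curl F = (1, 3*x + 4*z, 0)

d omega = sum_{i<j} (∂f_j/∂x_i - ∂f_i/∂x_j) dx_i ∧ dx_j. Under the identification (dy ∧ dz, dz ∧ dx, dx ∧ dy) ↔ (e_x, e_y, e_z), the coefficients are exactly the components of curl F. Compute:
  ∂R/∂y - ∂Q/∂z = (1) - (0) = 1
  ∂P/∂z - ∂R/∂x = (3*x + 4*z) - (0) = 3*x + 4*z
  ∂Q/∂x - ∂P/∂y = (0) - (0) = 0.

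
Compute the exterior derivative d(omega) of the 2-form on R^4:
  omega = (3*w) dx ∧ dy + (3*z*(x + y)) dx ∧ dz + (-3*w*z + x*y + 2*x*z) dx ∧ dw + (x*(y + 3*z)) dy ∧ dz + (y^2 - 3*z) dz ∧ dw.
d(omega) = (3 - x) dx ∧ dy ∧ dw + (y) dx ∧ dy ∧ dz + (3*w - 2*x) dx ∧ dz ∧ dw + (2*y) dy ∧ dz ∧ dw

For a 2-form omega = sum_{i<j} g_{ij} dx_i ∧ dx_j, the exterior derivative is
  d(omega) = sum_{i<j} d(g_{ij}) ∧ dx_i ∧ dx_j = sum_{i<j, k} (∂g_{ij}/∂x_k) dx_k ∧ dx_i ∧ dx_j.
Expand each term, using dx_k ∧ dx_i ∧ dx_j = sgn(permutation) dx_{(a)} ∧ dx_{(b)} ∧ dx_{(c)} with (a < b < c) sorted:
  d(3*w) includes (∂/∂w)(3*w) dw = (3) dw, which multiplied by dx ∧ dy gives (3) dx ∧ dy ∧ dw
  d(3*z*(x + y)) includes (∂/∂y)(3*z*(x + y)) dy = (3*z) dy, which multiplied by dx ∧ dz gives (-3*z) dx ∧ dy ∧ dz
  d(-3*w*z + x*y + 2*x*z) includes (∂/∂y)(-3*w*z + x*y + 2*x*z) dy = (x) dy, which multiplied by dx ∧ dw gives (-x) dx ∧ dy ∧ dw
  d(-3*w*z + x*y + 2*x*z) includes (∂/∂z)(-3*w*z + x*y + 2*x*z) dz = (-3*w + 2*x) dz, which multiplied by dx ∧ dw gives (3*w - 2*x) dx ∧ dz ∧ dw
  d(x*(y + 3*z)) includes (∂/∂x)(x*(y + 3*z)) dx = (y + 3*z) dx, which multiplied by dy ∧ dz gives (y + 3*z) dx ∧ dy ∧ dz
  d(y^2 - 3*z) includes (∂/∂y)(y^2 - 3*z) dy = (2*y) dy, which multiplied by dz ∧ dw gives (2*y) dy ∧ dz ∧ dw
Collecting like 3-forms: d(omega) = (3 - x) dx ∧ dy ∧ dw + (y) dx ∧ dy ∧ dz + (3*w - 2*x) dx ∧ dz ∧ dw + (2*y) dy ∧ dz ∧ dw.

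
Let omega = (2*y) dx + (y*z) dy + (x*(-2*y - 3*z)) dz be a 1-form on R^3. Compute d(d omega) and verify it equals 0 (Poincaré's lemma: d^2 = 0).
d(d omega) = 0

Step 1: d omega = sum_{i<j} (∂f_j/∂x_i - ∂f_i/∂x_j) dx_i ∧ dx_j:
  coeff of dx ∧ dy: -2
  coeff of dx ∧ dz: -2*y - 3*z
  coeff of dy ∧ dz: -2*x - y
Step 2: Apply d again to each 2-form coefficient. The only possible 3-form in R^3 is dx ∧ dy ∧ dz, with coefficient
  ∂(coeff of dy∧dz)/∂x - ∂(coeff of dx∧dz)/∂y + ∂(coeff of dx∧dy)/∂z
  = ∂/∂x (-2*x - y) - ∂/∂y (-2*y - 3*z) + ∂/∂z (-2).
Each of these terms simplifies to sums of mixed partials that cancel in pairs. The result is 0 (by equality of mixed partials for smooth functions — Schwarz / Clairaut).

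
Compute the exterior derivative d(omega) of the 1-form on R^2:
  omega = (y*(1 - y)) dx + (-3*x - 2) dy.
d(omega) = (2*y - 4) dx ∧ dy

For a 1-form omega = sum_i f_i dx_i, the exterior derivative is
  d(omega) = sum_{i < j} (∂f_j/∂x_i - ∂f_i/∂x_j) dx_i ∧ dx_j.
  coefficient of dx ∧ dy: ∂f_2/∂x - ∂f_1/∂y = ∂(-3*x - 2)/∂x - ∂(y*(1 - y))/∂y = 2*y - 4
Assembling: d(omega) = (2*y - 4) dx ∧ dy.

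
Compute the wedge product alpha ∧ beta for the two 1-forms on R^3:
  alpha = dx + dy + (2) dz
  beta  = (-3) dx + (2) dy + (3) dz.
alpha ∧ beta = (5) dx ∧ dy + (9) dx ∧ dz + (-1) dy ∧ dz

Distribute the wedge, using dx_i ∧ dx_j = -dx_j ∧ dx_i and dx_i ∧ dx_i = 0. For each pair (i, j) with i < j, the coefficient of dx_i ∧ dx_j in alpha ∧ beta is (alpha_i * beta_j - alpha_j * beta_i). Collecting: alpha ∧ beta = (5) dx ∧ dy + (9) dx ∧ dz + (-1) dy ∧ dz.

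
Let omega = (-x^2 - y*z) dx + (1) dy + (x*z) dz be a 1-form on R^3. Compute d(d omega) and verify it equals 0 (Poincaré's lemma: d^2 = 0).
d(d omega) = 0

Step 1: d omega = sum_{i<j} (∂f_j/∂x_i - ∂f_i/∂x_j) dx_i ∧ dx_j:
  coeff of dx ∧ dy: z
  coeff of dx ∧ dz: y + z
  coeff of dy ∧ dz: 0
Step 2: Apply d again to each 2-form coefficient. The only possible 3-form in R^3 is dx ∧ dy ∧ dz, with coefficient
  ∂(coeff of dy∧dz)/∂x - ∂(coeff of dx∧dz)/∂y + ∂(coeff of dx∧dy)/∂z
  = ∂/∂x (0) - ∂/∂y (y + z) + ∂/∂z (z).
Each of these terms simplifies to sums of mixed partials that cancel in pairs. The result is 0 (by equality of mixed partials for smooth functions — Schwarz / Clairaut).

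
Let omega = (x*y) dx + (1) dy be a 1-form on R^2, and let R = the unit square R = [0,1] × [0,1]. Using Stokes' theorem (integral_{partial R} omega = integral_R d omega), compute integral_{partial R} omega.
integral_(partial R) omega = -1/2

Stokes: integral_partial_R omega = integral_R d omega with d omega = (∂Q/∂x - ∂P/∂y) dx ∧ dy.
  ∂Q/∂x = 0
  ∂P/∂y = x
  integrand = ∂Q/∂x - ∂P/∂y = -x.
Integrating over R: integral_0^1 integral_0^1 (-x) dx dy = -1/2.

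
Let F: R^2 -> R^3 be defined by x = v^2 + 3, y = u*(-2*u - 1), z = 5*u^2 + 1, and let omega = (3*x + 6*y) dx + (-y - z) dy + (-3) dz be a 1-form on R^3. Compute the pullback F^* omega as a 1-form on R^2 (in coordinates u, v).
F^* omega = (12*u^3 - u^2 - 27*u + 1) du + (6*v*(-4*u^2 - 2*u + v^2 + 3)) dv

Using F^*(f dg) = (f ∘ F) d(g ∘ F), substitute each coordinate x_i by F_i(u, v) in f_i, and replace dx_i by d F_i = (∂F_i/∂u) du + (∂F_i/∂v) dv.
  For the x component: f_1(F) = -12*u^2 - 6*u + 3*v^2 + 9; d F_1 = (0) du + (2*v) dv
  For the y component: f_2(F) = -3*u^2 + u - 1; d F_2 = (-4*u - 1) du + (0) dv
  For the z component: f_3(F) = -3; d F_3 = (10*u) du + (0) dv
Combining and collecting du, dv coefficients:
  coeff of du: 12*u^3 - u^2 - 27*u + 1
  coeff of dv: 6*v*(-4*u^2 - 2*u + v^2 + 3)
F^* omega = (12*u^3 - u^2 - 27*u + 1) du + (6*v*(-4*u^2 - 2*u + v^2 + 3)) dv.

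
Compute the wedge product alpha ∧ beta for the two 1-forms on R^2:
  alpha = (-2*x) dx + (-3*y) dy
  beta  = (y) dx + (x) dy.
alpha ∧ beta = (-2*x^2 + 3*y^2) dx ∧ dy

Distribute the wedge, using dx_i ∧ dx_j = -dx_j ∧ dx_i and dx_i ∧ dx_i = 0. For each pair (i, j) with i < j, the coefficient of dx_i ∧ dx_j in alpha ∧ beta is (alpha_i * beta_j - alpha_j * beta_i). Collecting: alpha ∧ beta = (-2*x^2 + 3*y^2) dx ∧ dy.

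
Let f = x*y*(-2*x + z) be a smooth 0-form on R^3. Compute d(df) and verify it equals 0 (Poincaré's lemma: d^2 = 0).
d(df) = 0

Step 1: df = sum_i (∂f/∂x_i) dx_i = (y*(-4*x + z)) dx + (x*(-2*x + z)) dy + (x*y) dz.
Step 2: Apply d again. Using the 1-form formula, the coefficient of dx ∧ dy in d(df) is ∂^2 f/∂x ∂y - ∂^2 f/∂y ∂x = (-4*x + z) - (-4*x + z) = 0 (equality of mixed partials for smooth f).
Similarly for dx ∧ dz and dy ∧ dz — all coefficients vanish. So d(df) = 0.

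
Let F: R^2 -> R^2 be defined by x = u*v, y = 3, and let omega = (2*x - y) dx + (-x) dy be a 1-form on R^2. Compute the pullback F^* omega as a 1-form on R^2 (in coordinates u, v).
F^* omega = (v*(2*u*v - 3)) du + (u*(2*u*v - 3)) dv

Using F^*(f dg) = (f ∘ F) d(g ∘ F), substitute each coordinate x_i by F_i(u, v) in f_i, and replace dx_i by d F_i = (∂F_i/∂u) du + (∂F_i/∂v) dv.
  For the x component: f_1(F) = 2*u*v - 3; d F_1 = (v) du + (u) dv
  For the y component: f_2(F) = -u*v; d F_2 = (0) du + (0) dv
Combining and collecting du, dv coefficients:
  coeff of du: v*(2*u*v - 3)
  coeff of dv: u*(2*u*v - 3)
F^* omega = (v*(2*u*v - 3)) du + (u*(2*u*v - 3)) dv.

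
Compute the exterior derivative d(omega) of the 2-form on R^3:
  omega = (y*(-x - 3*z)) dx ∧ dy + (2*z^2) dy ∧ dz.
d(omega) = (-3*y) dx ∧ dy ∧ dz

For a 2-form omega = sum_{i<j} g_{ij} dx_i ∧ dx_j, the exterior derivative is
  d(omega) = sum_{i<j} d(g_{ij}) ∧ dx_i ∧ dx_j = sum_{i<j, k} (∂g_{ij}/∂x_k) dx_k ∧ dx_i ∧ dx_j.
Expand each term, using dx_k ∧ dx_i ∧ dx_j = sgn(permutation) dx_{(a)} ∧ dx_{(b)} ∧ dx_{(c)} with (a < b < c) sorted:
  d(y*(-x - 3*z)) includes (∂/∂z)(y*(-x - 3*z)) dz = (-3*y) dz, which multiplied by dx ∧ dy gives (-3*y) dx ∧ dy ∧ dz
Collecting like 3-forms: d(omega) = (-3*y) dx ∧ dy ∧ dz.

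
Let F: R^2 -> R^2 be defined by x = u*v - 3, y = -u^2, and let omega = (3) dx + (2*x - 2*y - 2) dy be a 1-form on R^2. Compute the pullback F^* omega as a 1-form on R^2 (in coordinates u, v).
F^* omega = (-4*u^3 - 4*u^2*v + 16*u + 3*v) du + (3*u) dv

Using F^*(f dg) = (f ∘ F) d(g ∘ F), substitute each coordinate x_i by F_i(u, v) in f_i, and replace dx_i by d F_i = (∂F_i/∂u) du + (∂F_i/∂v) dv.
  For the x component: f_1(F) = 3; d F_1 = (v) du + (u) dv
  For the y component: f_2(F) = 2*u^2 + 2*u*v - 8; d F_2 = (-2*u) du + (0) dv
Combining and collecting du, dv coefficients:
  coeff of du: -4*u^3 - 4*u^2*v + 16*u + 3*v
  coeff of dv: 3*u
F^* omega = (-4*u^3 - 4*u^2*v + 16*u + 3*v) du + (3*u) dv.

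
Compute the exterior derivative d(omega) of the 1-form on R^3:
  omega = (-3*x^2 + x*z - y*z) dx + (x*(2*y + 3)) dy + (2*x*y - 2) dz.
d(omega) = (2*y + z + 3) dx ∧ dy + (-x + 3*y) dx ∧ dz + (2*x) dy ∧ dz

For a 1-form omega = sum_i f_i dx_i, the exterior derivative is
  d(omega) = sum_{i < j} (∂f_j/∂x_i - ∂f_i/∂x_j) dx_i ∧ dx_j.
  coefficient of dx ∧ dy: ∂f_2/∂x - ∂f_1/∂y = ∂(x*(2*y + 3))/∂x - ∂(-3*x^2 + x*z - y*z)/∂y = 2*y + z + 3
  coefficient of dx ∧ dz: ∂f_3/∂x - ∂f_1/∂z = ∂(2*x*y - 2)/∂x - ∂(-3*x^2 + x*z - y*z)/∂z = -x + 3*y
  coefficient of dy ∧ dz: ∂f_3/∂y - ∂f_2/∂z = ∂(2*x*y - 2)/∂y - ∂(x*(2*y + 3))/∂z = 2*x
Assembling: d(omega) = (2*y + z + 3) dx ∧ dy + (-x + 3*y) dx ∧ dz + (2*x) dy ∧ dz.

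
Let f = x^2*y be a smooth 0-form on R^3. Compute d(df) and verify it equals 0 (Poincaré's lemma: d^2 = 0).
d(df) = 0

Step 1: df = sum_i (∂f/∂x_i) dx_i = (2*x*y) dx + (x^2) dy + (0) dz.
Step 2: Apply d again. Using the 1-form formula, the coefficient of dx ∧ dy in d(df) is ∂^2 f/∂x ∂y - ∂^2 f/∂y ∂x = (2*x) - (2*x) = 0 (equality of mixed partials for smooth f).
Similarly for dx ∧ dz and dy ∧ dz — all coefficients vanish. So d(df) = 0.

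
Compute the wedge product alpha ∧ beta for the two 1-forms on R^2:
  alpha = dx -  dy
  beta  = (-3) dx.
alpha ∧ beta = (-3) dx ∧ dy

Distribute the wedge, using dx_i ∧ dx_j = -dx_j ∧ dx_i and dx_i ∧ dx_i = 0. For each pair (i, j) with i < j, the coefficient of dx_i ∧ dx_j in alpha ∧ beta is (alpha_i * beta_j - alpha_j * beta_i). Collecting: alpha ∧ beta = (-3) dx ∧ dy.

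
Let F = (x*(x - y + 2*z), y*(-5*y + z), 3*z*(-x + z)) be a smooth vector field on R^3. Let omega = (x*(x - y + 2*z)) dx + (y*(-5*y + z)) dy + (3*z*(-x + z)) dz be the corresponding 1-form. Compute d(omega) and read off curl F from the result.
d(omega) = (-y) dy ∧ dz + (2*x + 3*z) dz ∧ dx + (x) dx ∧ dy; curl F = (-y, 2*x + 3*z, x)

d omega = sum_{i<j} (∂f_j/∂x_i - ∂f_i/∂x_j) dx_i ∧ dx_j. Under the identification (dy ∧ dz, dz ∧ dx, dx ∧ dy) ↔ (e_x, e_y, e_z), the coefficients are exactly the components of curl F. Compute:
  ∂R/∂y - ∂Q/∂z = (0) - (y) = -y
  ∂P/∂z - ∂R/∂x = (2*x) - (-3*z) = 2*x + 3*z
  ∂Q/∂x - ∂P/∂y = (0) - (-x) = x.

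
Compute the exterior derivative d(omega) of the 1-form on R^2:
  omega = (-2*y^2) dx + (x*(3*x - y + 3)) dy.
d(omega) = (6*x + 3*y + 3) dx ∧ dy

For a 1-form omega = sum_i f_i dx_i, the exterior derivative is
  d(omega) = sum_{i < j} (∂f_j/∂x_i - ∂f_i/∂x_j) dx_i ∧ dx_j.
  coefficient of dx ∧ dy: ∂f_2/∂x - ∂f_1/∂y = ∂(x*(3*x - y + 3))/∂x - ∂(-2*y^2)/∂y = 6*x + 3*y + 3
Assembling: d(omega) = (6*x + 3*y + 3) dx ∧ dy.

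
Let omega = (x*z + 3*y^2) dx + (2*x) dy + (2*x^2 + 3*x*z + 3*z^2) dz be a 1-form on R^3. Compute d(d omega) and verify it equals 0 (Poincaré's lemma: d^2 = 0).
d(d omega) = 0

Step 1: d omega = sum_{i<j} (∂f_j/∂x_i - ∂f_i/∂x_j) dx_i ∧ dx_j:
  coeff of dx ∧ dy: 2 - 6*y
  coeff of dx ∧ dz: 3*x + 3*z
  coeff of dy ∧ dz: 0
Step 2: Apply d again to each 2-form coefficient. The only possible 3-form in R^3 is dx ∧ dy ∧ dz, with coefficient
  ∂(coeff of dy∧dz)/∂x - ∂(coeff of dx∧dz)/∂y + ∂(coeff of dx∧dy)/∂z
  = ∂/∂x (0) - ∂/∂y (3*x + 3*z) + ∂/∂z (2 - 6*y).
Each of these terms simplifies to sums of mixed partials that cancel in pairs. The result is 0 (by equality of mixed partials for smooth functions — Schwarz / Clairaut).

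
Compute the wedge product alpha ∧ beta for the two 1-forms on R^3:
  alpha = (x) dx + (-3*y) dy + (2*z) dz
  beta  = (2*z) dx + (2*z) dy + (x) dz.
alpha ∧ beta = (2*z*(x + 3*y)) dx ∧ dy + (x^2 - 4*z^2) dx ∧ dz + (-3*x*y - 4*z^2) dy ∧ dz

Distribute the wedge, using dx_i ∧ dx_j = -dx_j ∧ dx_i and dx_i ∧ dx_i = 0. For each pair (i, j) with i < j, the coefficient of dx_i ∧ dx_j in alpha ∧ beta is (alpha_i * beta_j - alpha_j * beta_i). Collecting: alpha ∧ beta = (2*z*(x + 3*y)) dx ∧ dy + (x^2 - 4*z^2) dx ∧ dz + (-3*x*y - 4*z^2) dy ∧ dz.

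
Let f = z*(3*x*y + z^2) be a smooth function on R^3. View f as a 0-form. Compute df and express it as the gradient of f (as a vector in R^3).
df = (3*y*z) dx + (3*x*z) dy + (3*x*y + 3*z^2) dz; grad f = (3*y*z, 3*x*z, 3*x*y + 3*z^2)

For a 0-form f, d f = (∂f/∂x) dx + (∂f/∂y) dy + (∂f/∂z) dz. The components of the vector representation are exactly the entries of grad f in Cartesian coordinates:
  ∂f/∂x = 3*y*z
  ∂f/∂y = 3*x*z
  ∂f/∂z = 3*x*y + 3*z^2.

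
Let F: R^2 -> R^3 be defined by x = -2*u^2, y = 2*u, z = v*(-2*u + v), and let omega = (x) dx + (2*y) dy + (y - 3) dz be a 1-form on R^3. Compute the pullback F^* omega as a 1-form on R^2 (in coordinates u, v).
F^* omega = (8*u^3 - 4*u*v + 8*u + 6*v) du + (-4*u^2 + 4*u*v + 6*u - 6*v) dv

Using F^*(f dg) = (f ∘ F) d(g ∘ F), substitute each coordinate x_i by F_i(u, v) in f_i, and replace dx_i by d F_i = (∂F_i/∂u) du + (∂F_i/∂v) dv.
  For the x component: f_1(F) = -2*u^2; d F_1 = (-4*u) du + (0) dv
  For the y component: f_2(F) = 4*u; d F_2 = (2) du + (0) dv
  For the z component: f_3(F) = 2*u - 3; d F_3 = (-2*v) du + (-2*u + 2*v) dv
Combining and collecting du, dv coefficients:
  coeff of du: 8*u^3 - 4*u*v + 8*u + 6*v
  coeff of dv: -4*u^2 + 4*u*v + 6*u - 6*v
F^* omega = (8*u^3 - 4*u*v + 8*u + 6*v) du + (-4*u^2 + 4*u*v + 6*u - 6*v) dv.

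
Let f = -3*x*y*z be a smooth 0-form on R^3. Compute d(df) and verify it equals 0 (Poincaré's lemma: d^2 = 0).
d(df) = 0

Step 1: df = sum_i (∂f/∂x_i) dx_i = (-3*y*z) dx + (-3*x*z) dy + (-3*x*y) dz.
Step 2: Apply d again. Using the 1-form formula, the coefficient of dx ∧ dy in d(df) is ∂^2 f/∂x ∂y - ∂^2 f/∂y ∂x = (-3*z) - (-3*z) = 0 (equality of mixed partials for smooth f).
Similarly for dx ∧ dz and dy ∧ dz — all coefficients vanish. So d(df) = 0.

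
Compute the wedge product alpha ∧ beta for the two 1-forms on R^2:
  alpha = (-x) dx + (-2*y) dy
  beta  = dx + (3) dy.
alpha ∧ beta = (-3*x + 2*y) dx ∧ dy

Distribute the wedge, using dx_i ∧ dx_j = -dx_j ∧ dx_i and dx_i ∧ dx_i = 0. For each pair (i, j) with i < j, the coefficient of dx_i ∧ dx_j in alpha ∧ beta is (alpha_i * beta_j - alpha_j * beta_i). Collecting: alpha ∧ beta = (-3*x + 2*y) dx ∧ dy.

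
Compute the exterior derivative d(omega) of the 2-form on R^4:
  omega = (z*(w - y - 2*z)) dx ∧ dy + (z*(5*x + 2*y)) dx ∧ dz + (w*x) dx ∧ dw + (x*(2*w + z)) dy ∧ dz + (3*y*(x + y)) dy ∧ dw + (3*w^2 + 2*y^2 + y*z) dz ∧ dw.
d(omega) = (3*w - y - 5*z) dx ∧ dy ∧ dz + (3*y + z) dx ∧ dy ∧ dw + (2*x + 4*y + z) dy ∧ dz ∧ dw

For a 2-form omega = sum_{i<j} g_{ij} dx_i ∧ dx_j, the exterior derivative is
  d(omega) = sum_{i<j} d(g_{ij}) ∧ dx_i ∧ dx_j = sum_{i<j, k} (∂g_{ij}/∂x_k) dx_k ∧ dx_i ∧ dx_j.
Expand each term, using dx_k ∧ dx_i ∧ dx_j = sgn(permutation) dx_{(a)} ∧ dx_{(b)} ∧ dx_{(c)} with (a < b < c) sorted:
  d(z*(w - y - 2*z)) includes (∂/∂z)(z*(w - y - 2*z)) dz = (w - y - 4*z) dz, which multiplied by dx ∧ dy gives (w - y - 4*z) dx ∧ dy ∧ dz
  d(z*(w - y - 2*z)) includes (∂/∂w)(z*(w - y - 2*z)) dw = (z) dw, which multiplied by dx ∧ dy gives (z) dx ∧ dy ∧ dw
  d(z*(5*x + 2*y)) includes (∂/∂y)(z*(5*x + 2*y)) dy = (2*z) dy, which multiplied by dx ∧ dz gives (-2*z) dx ∧ dy ∧ dz
  d(x*(2*w + z)) includes (∂/∂x)(x*(2*w + z)) dx = (2*w + z) dx, which multiplied by dy ∧ dz gives (2*w + z) dx ∧ dy ∧ dz
  d(x*(2*w + z)) includes (∂/∂w)(x*(2*w + z)) dw = (2*x) dw, which multiplied by dy ∧ dz gives (2*x) dy ∧ dz ∧ dw
  d(3*y*(x + y)) includes (∂/∂x)(3*y*(x + y)) dx = (3*y) dx, which multiplied by dy ∧ dw gives (3*y) dx ∧ dy ∧ dw
  d(3*w^2 + 2*y^2 + y*z) includes (∂/∂y)(3*w^2 + 2*y^2 + y*z) dy = (4*y + z) dy, which multiplied by dz ∧ dw gives (4*y + z) dy ∧ dz ∧ dw
Collecting like 3-forms: d(omega) = (3*w - y - 5*z) dx ∧ dy ∧ dz + (3*y + z) dx ∧ dy ∧ dw + (2*x + 4*y + z) dy ∧ dz ∧ dw.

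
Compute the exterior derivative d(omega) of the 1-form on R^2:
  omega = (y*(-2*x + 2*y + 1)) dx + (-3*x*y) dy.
d(omega) = (2*x - 7*y - 1) dx ∧ dy

For a 1-form omega = sum_i f_i dx_i, the exterior derivative is
  d(omega) = sum_{i < j} (∂f_j/∂x_i - ∂f_i/∂x_j) dx_i ∧ dx_j.
  coefficient of dx ∧ dy: ∂f_2/∂x - ∂f_1/∂y = ∂(-3*x*y)/∂x - ∂(y*(-2*x + 2*y + 1))/∂y = 2*x - 7*y - 1
Assembling: d(omega) = (2*x - 7*y - 1) dx ∧ dy.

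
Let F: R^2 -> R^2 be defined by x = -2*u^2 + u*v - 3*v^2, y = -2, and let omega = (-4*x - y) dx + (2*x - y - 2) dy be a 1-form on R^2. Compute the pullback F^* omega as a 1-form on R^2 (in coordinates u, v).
F^* omega = (-32*u^3 + 24*u^2*v - 52*u*v^2 - 8*u + 12*v^3 + 2*v) du + (8*u^3 - 52*u^2*v + 36*u*v^2 + 2*u - 72*v^3 - 12*v) dv

Using F^*(f dg) = (f ∘ F) d(g ∘ F), substitute each coordinate x_i by F_i(u, v) in f_i, and replace dx_i by d F_i = (∂F_i/∂u) du + (∂F_i/∂v) dv.
  For the x component: f_1(F) = 8*u^2 - 4*u*v + 12*v^2 + 2; d F_1 = (-4*u + v) du + (u - 6*v) dv
  For the y component: f_2(F) = -4*u^2 + 2*u*v - 6*v^2; d F_2 = (0) du + (0) dv
Combining and collecting du, dv coefficients:
  coeff of du: -32*u^3 + 24*u^2*v - 52*u*v^2 - 8*u + 12*v^3 + 2*v
  coeff of dv: 8*u^3 - 52*u^2*v + 36*u*v^2 + 2*u - 72*v^3 - 12*v
F^* omega = (-32*u^3 + 24*u^2*v - 52*u*v^2 - 8*u + 12*v^3 + 2*v) du + (8*u^3 - 52*u^2*v + 36*u*v^2 + 2*u - 72*v^3 - 12*v) dv.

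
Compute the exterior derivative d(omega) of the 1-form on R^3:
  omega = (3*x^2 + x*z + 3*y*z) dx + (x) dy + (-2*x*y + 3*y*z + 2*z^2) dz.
d(omega) = (1 - 3*z) dx ∧ dy + (-x - 5*y) dx ∧ dz + (-2*x + 3*z) dy ∧ dz

For a 1-form omega = sum_i f_i dx_i, the exterior derivative is
  d(omega) = sum_{i < j} (∂f_j/∂x_i - ∂f_i/∂x_j) dx_i ∧ dx_j.
  coefficient of dx ∧ dy: ∂f_2/∂x - ∂f_1/∂y = ∂(x)/∂x - ∂(3*x^2 + x*z + 3*y*z)/∂y = 1 - 3*z
  coefficient of dx ∧ dz: ∂f_3/∂x - ∂f_1/∂z = ∂(-2*x*y + 3*y*z + 2*z^2)/∂x - ∂(3*x^2 + x*z + 3*y*z)/∂z = -x - 5*y
  coefficient of dy ∧ dz: ∂f_3/∂y - ∂f_2/∂z = ∂(-2*x*y + 3*y*z + 2*z^2)/∂y - ∂(x)/∂z = -2*x + 3*z
Assembling: d(omega) = (1 - 3*z) dx ∧ dy + (-x - 5*y) dx ∧ dz + (-2*x + 3*z) dy ∧ dz.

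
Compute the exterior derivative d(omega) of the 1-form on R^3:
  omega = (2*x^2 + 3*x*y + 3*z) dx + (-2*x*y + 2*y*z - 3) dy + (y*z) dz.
d(omega) = (-3*x - 2*y) dx ∧ dy + (-3) dx ∧ dz + (-2*y + z) dy ∧ dz

For a 1-form omega = sum_i f_i dx_i, the exterior derivative is
  d(omega) = sum_{i < j} (∂f_j/∂x_i - ∂f_i/∂x_j) dx_i ∧ dx_j.
  coefficient of dx ∧ dy: ∂f_2/∂x - ∂f_1/∂y = ∂(-2*x*y + 2*y*z - 3)/∂x - ∂(2*x^2 + 3*x*y + 3*z)/∂y = -3*x - 2*y
  coefficient of dx ∧ dz: ∂f_3/∂x - ∂f_1/∂z = ∂(y*z)/∂x - ∂(2*x^2 + 3*x*y + 3*z)/∂z = -3
  coefficient of dy ∧ dz: ∂f_3/∂y - ∂f_2/∂z = ∂(y*z)/∂y - ∂(-2*x*y + 2*y*z - 3)/∂z = -2*y + z
Assembling: d(omega) = (-3*x - 2*y) dx ∧ dy + (-3) dx ∧ dz + (-2*y + z) dy ∧ dz.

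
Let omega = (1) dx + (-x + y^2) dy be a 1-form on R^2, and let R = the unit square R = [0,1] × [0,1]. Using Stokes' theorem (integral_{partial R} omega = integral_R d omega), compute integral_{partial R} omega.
integral_(partial R) omega = -1

Stokes: integral_partial_R omega = integral_R d omega with d omega = (∂Q/∂x - ∂P/∂y) dx ∧ dy.
  ∂Q/∂x = -1
  ∂P/∂y = 0
  integrand = ∂Q/∂x - ∂P/∂y = -1.
Integrating over R: integral_0^1 integral_0^1 (-1) dx dy = -1.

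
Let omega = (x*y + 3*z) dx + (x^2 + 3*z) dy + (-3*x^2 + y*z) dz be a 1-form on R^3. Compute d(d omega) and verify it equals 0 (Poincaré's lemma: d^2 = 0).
d(d omega) = 0

Step 1: d omega = sum_{i<j} (∂f_j/∂x_i - ∂f_i/∂x_j) dx_i ∧ dx_j:
  coeff of dx ∧ dy: x
  coeff of dx ∧ dz: -6*x - 3
  coeff of dy ∧ dz: z - 3
Step 2: Apply d again to each 2-form coefficient. The only possible 3-form in R^3 is dx ∧ dy ∧ dz, with coefficient
  ∂(coeff of dy∧dz)/∂x - ∂(coeff of dx∧dz)/∂y + ∂(coeff of dx∧dy)/∂z
  = ∂/∂x (z - 3) - ∂/∂y (-6*x - 3) + ∂/∂z (x).
Each of these terms simplifies to sums of mixed partials that cancel in pairs. The result is 0 (by equality of mixed partials for smooth functions — Schwarz / Clairaut).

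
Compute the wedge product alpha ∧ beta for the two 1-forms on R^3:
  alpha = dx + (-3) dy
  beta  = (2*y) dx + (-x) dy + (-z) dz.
alpha ∧ beta = (-x + 6*y) dx ∧ dy + (-z) dx ∧ dz + (3*z) dy ∧ dz

Distribute the wedge, using dx_i ∧ dx_j = -dx_j ∧ dx_i and dx_i ∧ dx_i = 0. For each pair (i, j) with i < j, the coefficient of dx_i ∧ dx_j in alpha ∧ beta is (alpha_i * beta_j - alpha_j * beta_i). Collecting: alpha ∧ beta = (-x + 6*y) dx ∧ dy + (-z) dx ∧ dz + (3*z) dy ∧ dz.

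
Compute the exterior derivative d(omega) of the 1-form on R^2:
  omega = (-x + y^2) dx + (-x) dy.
d(omega) = (-2*y - 1) dx ∧ dy

For a 1-form omega = sum_i f_i dx_i, the exterior derivative is
  d(omega) = sum_{i < j} (∂f_j/∂x_i - ∂f_i/∂x_j) dx_i ∧ dx_j.
  coefficient of dx ∧ dy: ∂f_2/∂x - ∂f_1/∂y = ∂(-x)/∂x - ∂(-x + y^2)/∂y = -2*y - 1
Assembling: d(omega) = (-2*y - 1) dx ∧ dy.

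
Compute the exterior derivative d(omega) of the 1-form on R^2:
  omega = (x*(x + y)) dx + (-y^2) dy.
d(omega) = (-x) dx ∧ dy

For a 1-form omega = sum_i f_i dx_i, the exterior derivative is
  d(omega) = sum_{i < j} (∂f_j/∂x_i - ∂f_i/∂x_j) dx_i ∧ dx_j.
  coefficient of dx ∧ dy: ∂f_2/∂x - ∂f_1/∂y = ∂(-y^2)/∂x - ∂(x*(x + y))/∂y = -x
Assembling: d(omega) = (-x) dx ∧ dy.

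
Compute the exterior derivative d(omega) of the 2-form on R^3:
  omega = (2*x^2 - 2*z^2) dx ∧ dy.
d(omega) = (-4*z) dx ∧ dy ∧ dz

For a 2-form omega = sum_{i<j} g_{ij} dx_i ∧ dx_j, the exterior derivative is
  d(omega) = sum_{i<j} d(g_{ij}) ∧ dx_i ∧ dx_j = sum_{i<j, k} (∂g_{ij}/∂x_k) dx_k ∧ dx_i ∧ dx_j.
Expand each term, using dx_k ∧ dx_i ∧ dx_j = sgn(permutation) dx_{(a)} ∧ dx_{(b)} ∧ dx_{(c)} with (a < b < c) sorted:
  d(2*x^2 - 2*z^2) includes (∂/∂z)(2*x^2 - 2*z^2) dz = (-4*z) dz, which multiplied by dx ∧ dy gives (-4*z) dx ∧ dy ∧ dz
Collecting like 3-forms: d(omega) = (-4*z) dx ∧ dy ∧ dz.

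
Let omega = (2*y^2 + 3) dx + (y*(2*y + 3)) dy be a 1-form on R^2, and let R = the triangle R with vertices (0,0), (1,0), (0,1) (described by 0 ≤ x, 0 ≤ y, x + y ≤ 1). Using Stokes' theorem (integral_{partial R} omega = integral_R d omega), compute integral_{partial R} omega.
integral_(partial R) omega = -2/3

Stokes: integral_partial_R omega = integral_R d omega with d omega = (∂Q/∂x - ∂P/∂y) dx ∧ dy.
  ∂Q/∂x = 0
  ∂P/∂y = 4*y
  integrand = ∂Q/∂x - ∂P/∂y = -4*y.
Integrating over R: integral_0^1 integral_0^{1-x} (-4*y) dy dx = -2/3.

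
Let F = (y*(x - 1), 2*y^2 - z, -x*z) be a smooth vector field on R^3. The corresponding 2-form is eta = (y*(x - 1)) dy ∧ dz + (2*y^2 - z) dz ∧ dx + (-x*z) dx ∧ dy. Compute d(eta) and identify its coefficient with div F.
d(eta) = (-x + 5*y) dx ∧ dy ∧ dz; div F = -x + 5*y

For a 2-form in R^3 of the form above, applying d gives a 3-form with coefficient ∂P/∂x + ∂Q/∂y + ∂R/∂z:
  ∂P/∂x = y
  ∂Q/∂y = 4*y
  ∂R/∂z = -x
Sum = -x + 5*y, which is exactly div F.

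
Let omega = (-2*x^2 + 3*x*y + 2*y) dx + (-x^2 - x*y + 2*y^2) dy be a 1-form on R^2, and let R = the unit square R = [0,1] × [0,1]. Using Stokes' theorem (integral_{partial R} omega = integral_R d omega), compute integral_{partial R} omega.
integral_(partial R) omega = -5

Stokes: integral_partial_R omega = integral_R d omega with d omega = (∂Q/∂x - ∂P/∂y) dx ∧ dy.
  ∂Q/∂x = -2*x - y
  ∂P/∂y = 3*x + 2
  integrand = ∂Q/∂x - ∂P/∂y = -5*x - y - 2.
Integrating over R: integral_0^1 integral_0^1 (-5*x - y - 2) dx dy = -5.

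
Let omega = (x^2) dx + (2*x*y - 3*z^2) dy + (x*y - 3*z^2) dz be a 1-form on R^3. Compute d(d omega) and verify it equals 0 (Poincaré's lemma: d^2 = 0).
d(d omega) = 0

Step 1: d omega = sum_{i<j} (∂f_j/∂x_i - ∂f_i/∂x_j) dx_i ∧ dx_j:
  coeff of dx ∧ dy: 2*y
  coeff of dx ∧ dz: y
  coeff of dy ∧ dz: x + 6*z
Step 2: Apply d again to each 2-form coefficient. The only possible 3-form in R^3 is dx ∧ dy ∧ dz, with coefficient
  ∂(coeff of dy∧dz)/∂x - ∂(coeff of dx∧dz)/∂y + ∂(coeff of dx∧dy)/∂z
  = ∂/∂x (x + 6*z) - ∂/∂y (y) + ∂/∂z (2*y).
Each of these terms simplifies to sums of mixed partials that cancel in pairs. The result is 0 (by equality of mixed partials for smooth functions — Schwarz / Clairaut).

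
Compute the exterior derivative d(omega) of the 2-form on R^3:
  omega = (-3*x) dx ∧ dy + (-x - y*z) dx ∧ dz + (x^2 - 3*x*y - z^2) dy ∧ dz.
d(omega) = (2*x - 3*y + z) dx ∧ dy ∧ dz

For a 2-form omega = sum_{i<j} g_{ij} dx_i ∧ dx_j, the exterior derivative is
  d(omega) = sum_{i<j} d(g_{ij}) ∧ dx_i ∧ dx_j = sum_{i<j, k} (∂g_{ij}/∂x_k) dx_k ∧ dx_i ∧ dx_j.
Expand each term, using dx_k ∧ dx_i ∧ dx_j = sgn(permutation) dx_{(a)} ∧ dx_{(b)} ∧ dx_{(c)} with (a < b < c) sorted:
  d(-x - y*z) includes (∂/∂y)(-x - y*z) dy = (-z) dy, which multiplied by dx ∧ dz gives (z) dx ∧ dy ∧ dz
  d(x^2 - 3*x*y - z^2) includes (∂/∂x)(x^2 - 3*x*y - z^2) dx = (2*x - 3*y) dx, which multiplied by dy ∧ dz gives (2*x - 3*y) dx ∧ dy ∧ dz
Collecting like 3-forms: d(omega) = (2*x - 3*y + z) dx ∧ dy ∧ dz.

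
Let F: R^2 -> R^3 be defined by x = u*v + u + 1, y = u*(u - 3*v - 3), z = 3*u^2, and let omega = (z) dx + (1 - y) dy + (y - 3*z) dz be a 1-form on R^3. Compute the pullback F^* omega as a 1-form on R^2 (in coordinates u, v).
F^* omega = (-50*u^3 - 6*u^2*v - 6*u^2 - 9*u*v^2 - 18*u*v - 7*u - 3*v - 3) du + (3*u*(2*u^2 - 3*u*v - 3*u - 1)) dv

Using F^*(f dg) = (f ∘ F) d(g ∘ F), substitute each coordinate x_i by F_i(u, v) in f_i, and replace dx_i by d F_i = (∂F_i/∂u) du + (∂F_i/∂v) dv.
  For the x component: f_1(F) = 3*u^2; d F_1 = (v + 1) du + (u) dv
  For the y component: f_2(F) = -u^2 + 3*u*v + 3*u + 1; d F_2 = (2*u - 3*v - 3) du + (-3*u) dv
  For the z component: f_3(F) = u*(-8*u - 3*v - 3); d F_3 = (6*u) du + (0) dv
Combining and collecting du, dv coefficients:
  coeff of du: -50*u^3 - 6*u^2*v - 6*u^2 - 9*u*v^2 - 18*u*v - 7*u - 3*v - 3
  coeff of dv: 3*u*(2*u^2 - 3*u*v - 3*u - 1)
F^* omega = (-50*u^3 - 6*u^2*v - 6*u^2 - 9*u*v^2 - 18*u*v - 7*u - 3*v - 3) du + (3*u*(2*u^2 - 3*u*v - 3*u - 1)) dv.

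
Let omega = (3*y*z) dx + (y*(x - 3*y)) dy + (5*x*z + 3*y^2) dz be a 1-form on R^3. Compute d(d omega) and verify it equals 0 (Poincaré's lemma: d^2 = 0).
d(d omega) = 0

Step 1: d omega = sum_{i<j} (∂f_j/∂x_i - ∂f_i/∂x_j) dx_i ∧ dx_j:
  coeff of dx ∧ dy: y - 3*z
  coeff of dx ∧ dz: -3*y + 5*z
  coeff of dy ∧ dz: 6*y
Step 2: Apply d again to each 2-form coefficient. The only possible 3-form in R^3 is dx ∧ dy ∧ dz, with coefficient
  ∂(coeff of dy∧dz)/∂x - ∂(coeff of dx∧dz)/∂y + ∂(coeff of dx∧dy)/∂z
  = ∂/∂x (6*y) - ∂/∂y (-3*y + 5*z) + ∂/∂z (y - 3*z).
Each of these terms simplifies to sums of mixed partials that cancel in pairs. The result is 0 (by equality of mixed partials for smooth functions — Schwarz / Clairaut).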